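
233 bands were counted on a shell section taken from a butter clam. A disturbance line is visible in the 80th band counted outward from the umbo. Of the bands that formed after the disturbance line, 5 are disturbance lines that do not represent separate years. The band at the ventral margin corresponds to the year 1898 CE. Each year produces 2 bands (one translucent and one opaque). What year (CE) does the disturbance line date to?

233 − 80 = 153 bands lie beyond the disturbance line toward the ventral margin.
Removing the 5 false bands leaves 153 − 5 = 148 true bands beyond the disturbance line.
148 bands at 2 per year is 148 / 2 = 74 years.
The band at the ventral margin is 1898 CE, so the disturbance line dates to 1898 − 74 = 1824 CE.

1824 CE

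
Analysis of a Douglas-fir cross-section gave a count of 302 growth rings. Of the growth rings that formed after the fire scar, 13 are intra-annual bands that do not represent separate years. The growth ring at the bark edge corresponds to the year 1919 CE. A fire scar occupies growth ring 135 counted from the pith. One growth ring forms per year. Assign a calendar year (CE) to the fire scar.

Between growth ring 135 and the bark edge there are 302 − 135 = 167 growth rings.
167 − 13 false = 154 true growth rings after the fire scar.
The growth ring at the bark edge is 1919 CE, so the fire scar dates to 1919 − 154 = 1765 CE.

1765 CE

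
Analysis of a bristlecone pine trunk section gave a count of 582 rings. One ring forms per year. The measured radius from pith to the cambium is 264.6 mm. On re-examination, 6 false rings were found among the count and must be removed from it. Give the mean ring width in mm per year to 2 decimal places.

Adjusted count: 582 − 6 = 576 rings.
Extension rate ≈ 264.6 / 576 = 0.46 mm per year.

0.46 mm per year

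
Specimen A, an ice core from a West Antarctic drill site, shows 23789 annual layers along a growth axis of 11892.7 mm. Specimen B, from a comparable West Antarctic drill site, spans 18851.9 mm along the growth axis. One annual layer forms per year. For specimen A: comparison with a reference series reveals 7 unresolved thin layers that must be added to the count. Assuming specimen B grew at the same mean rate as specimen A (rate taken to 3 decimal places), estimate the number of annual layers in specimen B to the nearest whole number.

Specimen A: correcting the raw count gives 23789 + 7 = 23796 true annual layers.
A: Extension rate ≈ 11892.7 / 23796 = 0.500 mm/year.
Specimen B: 18851.9 mm / 0.500 mm per year = 37703.80 years ≈ 37704 annual layers.

37704 annual layers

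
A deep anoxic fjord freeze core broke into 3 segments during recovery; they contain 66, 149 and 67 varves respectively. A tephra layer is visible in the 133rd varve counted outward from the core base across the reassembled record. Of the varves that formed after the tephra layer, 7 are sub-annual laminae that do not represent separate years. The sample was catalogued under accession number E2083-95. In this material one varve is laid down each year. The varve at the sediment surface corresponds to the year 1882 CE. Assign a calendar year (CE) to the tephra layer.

Total varves = 66 + 149 + 67 = 282.
The tephra layer sits at varve 133 from the core base, so 282 − 133 = 149 varves formed after it.
Removing the 7 false varves leaves 149 − 7 = 142 true varves beyond the tephra layer.
The varve at the sediment surface is 1882 CE, so the tephra layer dates to 1882 − 142 = 1740 CE.

1740 CE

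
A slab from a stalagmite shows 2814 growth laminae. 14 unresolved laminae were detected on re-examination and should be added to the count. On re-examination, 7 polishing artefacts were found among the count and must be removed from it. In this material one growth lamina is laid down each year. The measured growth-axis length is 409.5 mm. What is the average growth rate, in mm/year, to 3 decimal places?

0.145 mm/year

After corrections the count is 2814 − 7 + 14 = 2821 growth laminae.
Extension rate ≈ 409.5 / 2821 = 0.145 mm/year.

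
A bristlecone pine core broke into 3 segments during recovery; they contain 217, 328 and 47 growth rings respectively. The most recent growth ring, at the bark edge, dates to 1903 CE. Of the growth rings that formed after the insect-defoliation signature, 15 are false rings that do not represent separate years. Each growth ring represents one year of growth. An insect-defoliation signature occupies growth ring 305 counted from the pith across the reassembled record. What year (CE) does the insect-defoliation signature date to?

1631 CE

Total growth rings = 217 + 328 + 47 = 592.
Between growth ring 305 and the bark edge there are 592 − 305 = 287 growth rings.
287 − 15 false = 272 true growth rings after the insect-defoliation signature.
Counting back 272 years from 1903 CE places the insect-defoliation signature in 1903 − 272 = 1631 CE.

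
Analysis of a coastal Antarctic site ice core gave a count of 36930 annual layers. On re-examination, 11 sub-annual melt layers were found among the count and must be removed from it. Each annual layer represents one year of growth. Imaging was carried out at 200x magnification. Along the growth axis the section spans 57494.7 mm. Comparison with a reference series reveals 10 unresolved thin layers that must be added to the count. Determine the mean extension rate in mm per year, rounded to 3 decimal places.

1.557 mm per year

Adjusted count: 36930 − 11 + 10 = 36929 annual layers.
Extension rate ≈ 57494.7 / 36929 = 1.557 mm per year.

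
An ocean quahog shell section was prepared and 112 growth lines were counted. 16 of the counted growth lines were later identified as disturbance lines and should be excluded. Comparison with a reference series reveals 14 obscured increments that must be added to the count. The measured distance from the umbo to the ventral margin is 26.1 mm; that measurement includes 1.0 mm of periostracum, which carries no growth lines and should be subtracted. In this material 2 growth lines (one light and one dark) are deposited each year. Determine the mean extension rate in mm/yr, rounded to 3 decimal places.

0.456 mm/yr

Correcting the raw count gives 112 − 16 + 14 = 110 true growth lines.
110 growth lines at 2 per year is 110 / 2 = 55 years.
Removing the 1.0 mm offcut leaves 26.1 − 1.0 = 25.1 mm.
Extension rate ≈ 25.1 / 55 = 0.456 mm/yr.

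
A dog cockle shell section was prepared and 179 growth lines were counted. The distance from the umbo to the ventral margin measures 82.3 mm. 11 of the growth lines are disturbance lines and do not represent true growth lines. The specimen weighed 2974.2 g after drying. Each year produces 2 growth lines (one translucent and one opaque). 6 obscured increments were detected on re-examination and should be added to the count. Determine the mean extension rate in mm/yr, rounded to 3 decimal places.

After corrections the count is 179 − 11 + 6 = 174 growth lines.
With 2 growth lines per year, 174 / 2 = 87 years.
82.3 mm over 87 years gives 82.3 / 87 ≈ 0.946 mm/yr.

0.946 mm/yr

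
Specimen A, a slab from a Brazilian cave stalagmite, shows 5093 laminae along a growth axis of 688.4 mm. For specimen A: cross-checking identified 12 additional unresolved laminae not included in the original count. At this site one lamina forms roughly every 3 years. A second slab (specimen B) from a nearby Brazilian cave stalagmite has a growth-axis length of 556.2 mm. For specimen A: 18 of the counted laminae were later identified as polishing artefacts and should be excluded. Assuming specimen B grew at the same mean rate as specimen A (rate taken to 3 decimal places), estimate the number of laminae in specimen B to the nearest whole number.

Specimen A: true lamina count = 5093 − 18 + 12 = 5087.
Specimen A: 5087 laminae at 3 years each span 5087 × 3 = 15261 years.
A: Mean rate = 688.4 mm / 15261 years ≈ 0.045 mm/year.
For B, 556.2 / 0.045 = 12360.00 years; at 3 years per lamina that is 12360.00 / 3 ≈ 4120 laminae.

4120 laminae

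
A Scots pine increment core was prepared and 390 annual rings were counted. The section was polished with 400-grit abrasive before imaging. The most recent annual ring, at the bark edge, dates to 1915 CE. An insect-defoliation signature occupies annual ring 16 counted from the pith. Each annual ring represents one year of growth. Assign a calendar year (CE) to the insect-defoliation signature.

The insect-defoliation signature sits at annual ring 16 from the pith, so 390 − 16 = 374 annual rings formed after it.
Counting back 374 years from 1915 CE places the insect-defoliation signature in 1915 − 374 = 1541 CE.

1541 CE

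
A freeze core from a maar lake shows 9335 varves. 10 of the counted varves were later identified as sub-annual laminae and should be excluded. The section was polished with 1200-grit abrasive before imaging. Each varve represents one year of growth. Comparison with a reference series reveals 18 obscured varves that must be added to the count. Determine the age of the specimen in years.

9343 yr

Correcting the raw count gives 9335 − 10 + 18 = 9343 true varves.
At one varve per year, that is 9343 years.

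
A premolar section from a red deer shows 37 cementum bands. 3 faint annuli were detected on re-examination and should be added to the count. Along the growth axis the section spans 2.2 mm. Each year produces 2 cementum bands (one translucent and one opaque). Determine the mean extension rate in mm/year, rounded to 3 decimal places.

0.110 mm/year

Adjusted count: 37 + 3 = 40 cementum bands.
With 2 cementum bands per year, 40 / 2 = 20 years.
Extension rate ≈ 2.2 / 20 = 0.110 mm/year.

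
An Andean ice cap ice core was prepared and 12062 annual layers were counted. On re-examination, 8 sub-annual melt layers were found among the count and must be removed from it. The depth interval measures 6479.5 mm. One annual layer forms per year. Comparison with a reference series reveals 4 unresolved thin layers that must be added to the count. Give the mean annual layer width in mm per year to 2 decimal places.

0.54 mm per year

After corrections the count is 12062 − 8 + 4 = 12058 annual layers.
Mean rate = 6479.5 mm / 12058 years ≈ 0.54 mm per year.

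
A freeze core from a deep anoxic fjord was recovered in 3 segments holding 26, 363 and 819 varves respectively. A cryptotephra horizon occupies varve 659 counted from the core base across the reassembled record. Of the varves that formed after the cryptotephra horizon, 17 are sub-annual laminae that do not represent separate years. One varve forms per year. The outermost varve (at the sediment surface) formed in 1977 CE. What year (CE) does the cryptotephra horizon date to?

1445 CE

Total varves = 26 + 363 + 819 = 1208.
Between varve 659 and the sediment surface there are 1208 − 659 = 549 varves.
Removing the 17 false varves leaves 549 − 17 = 532 true varves beyond the cryptotephra horizon.
1977 − 532 = 1445 CE.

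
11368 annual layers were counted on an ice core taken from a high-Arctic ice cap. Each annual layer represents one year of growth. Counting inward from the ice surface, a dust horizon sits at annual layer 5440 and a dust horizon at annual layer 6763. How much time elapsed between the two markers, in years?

1323 years

6763 − 5440 = 1323 annual layers lie between the two events.
That is 1323 years at one annual layer per year.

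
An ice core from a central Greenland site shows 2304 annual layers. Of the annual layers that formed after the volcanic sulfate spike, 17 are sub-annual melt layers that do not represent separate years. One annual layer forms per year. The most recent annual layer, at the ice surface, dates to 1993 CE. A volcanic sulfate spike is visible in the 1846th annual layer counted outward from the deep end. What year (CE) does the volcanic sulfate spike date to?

Between annual layer 1846 and the ice surface there are 2304 − 1846 = 458 annual layers.
Excluding 17 false annual layers: 458 − 17 = 441.
Counting back 441 years from 1993 CE places the volcanic sulfate spike in 1993 − 441 = 1552 CE.

1552 CE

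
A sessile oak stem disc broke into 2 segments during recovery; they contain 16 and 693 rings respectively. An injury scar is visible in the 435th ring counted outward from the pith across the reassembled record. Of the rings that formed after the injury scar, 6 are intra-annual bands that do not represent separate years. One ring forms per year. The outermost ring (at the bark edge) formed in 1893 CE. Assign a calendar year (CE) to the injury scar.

1625 CE

Total rings = 16 + 693 = 709.
Between ring 435 and the bark edge there are 709 − 435 = 274 rings.
Excluding 6 false rings: 274 − 6 = 268.
1893 − 268 = 1625 CE.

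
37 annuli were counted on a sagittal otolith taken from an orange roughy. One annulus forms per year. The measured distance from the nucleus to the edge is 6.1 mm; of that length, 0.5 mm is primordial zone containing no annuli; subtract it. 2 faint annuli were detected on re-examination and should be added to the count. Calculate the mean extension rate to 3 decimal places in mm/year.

True annulus count = 37 + 2 = 39.
Net length = 6.1 − 0.5 = 5.6 mm.
Mean rate = 5.6 mm / 39 years ≈ 0.144 mm/year.

0.144 mm/year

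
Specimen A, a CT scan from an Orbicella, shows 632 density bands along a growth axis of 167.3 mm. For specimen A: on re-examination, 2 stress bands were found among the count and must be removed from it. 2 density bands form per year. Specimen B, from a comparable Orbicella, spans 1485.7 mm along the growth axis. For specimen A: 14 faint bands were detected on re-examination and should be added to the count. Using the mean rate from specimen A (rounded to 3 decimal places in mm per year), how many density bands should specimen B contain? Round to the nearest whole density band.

Specimen A: adjusted count: 632 − 2 + 14 = 644 density bands.
Specimen A: dividing by 2 density bands per year: 644 / 2 = 322 years.
A: Mean rate = 167.3 mm / 322 years ≈ 0.520 mm/yr.
Specimen B: 1485.7 mm / 0.520 mm per year = 2857.12 years; at 2 density bands per year that is 2857.12 × 2 ≈ 5714 density bands.

5714 density bands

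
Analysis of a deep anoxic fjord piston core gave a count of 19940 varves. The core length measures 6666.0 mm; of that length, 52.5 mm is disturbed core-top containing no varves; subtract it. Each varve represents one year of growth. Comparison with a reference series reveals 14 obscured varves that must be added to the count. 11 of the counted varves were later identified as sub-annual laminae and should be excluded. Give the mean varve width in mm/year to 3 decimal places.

0.332 mm/year

Adjusted count: 19940 − 11 + 14 = 19943 varves.
Removing the 52.5 mm offcut leaves 6666.0 − 52.5 = 6613.5 mm.
6613.5 mm over 19943 years gives 6613.5 / 19943 ≈ 0.332 mm/year.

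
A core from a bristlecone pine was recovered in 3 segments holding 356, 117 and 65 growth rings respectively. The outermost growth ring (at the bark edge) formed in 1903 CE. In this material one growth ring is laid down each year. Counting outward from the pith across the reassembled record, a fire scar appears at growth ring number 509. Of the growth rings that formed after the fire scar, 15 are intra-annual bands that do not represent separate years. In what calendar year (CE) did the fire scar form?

Total growth rings = 356 + 117 + 65 = 538.
Between growth ring 509 and the bark edge there are 538 − 509 = 29 growth rings.
Removing the 15 false growth rings leaves 29 − 15 = 14 true growth rings beyond the fire scar.
1903 − 14 = 1889 CE.

1889 CE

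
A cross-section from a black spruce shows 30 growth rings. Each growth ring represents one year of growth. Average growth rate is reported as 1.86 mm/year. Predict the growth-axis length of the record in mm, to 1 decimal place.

The record spans 30 years at 1.86 mm per year.
Length ≈ 1.86 × 30 = 55.8 mm.

55.8 mm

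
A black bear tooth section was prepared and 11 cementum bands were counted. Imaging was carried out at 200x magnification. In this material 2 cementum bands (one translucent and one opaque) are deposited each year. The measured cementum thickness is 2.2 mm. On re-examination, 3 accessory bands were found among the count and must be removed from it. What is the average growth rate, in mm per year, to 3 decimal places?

0.550 mm per year

Correcting the raw count gives 11 − 3 = 8 true cementum bands.
With 2 cementum bands per year, 8 / 2 = 4 years.
2.2 mm over 4 years gives 2.2 / 4 ≈ 0.550 mm per year.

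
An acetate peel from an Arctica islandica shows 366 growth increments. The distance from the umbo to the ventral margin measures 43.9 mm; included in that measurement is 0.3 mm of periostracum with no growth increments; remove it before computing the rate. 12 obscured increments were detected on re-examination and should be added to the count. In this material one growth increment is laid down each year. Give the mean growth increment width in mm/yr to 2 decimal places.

0.12 mm/yr

Adjusted count: 366 + 12 = 378 growth increments.
Net length = 43.9 − 0.3 = 43.6 mm.
Extension rate ≈ 43.6 / 378 = 0.12 mm/yr.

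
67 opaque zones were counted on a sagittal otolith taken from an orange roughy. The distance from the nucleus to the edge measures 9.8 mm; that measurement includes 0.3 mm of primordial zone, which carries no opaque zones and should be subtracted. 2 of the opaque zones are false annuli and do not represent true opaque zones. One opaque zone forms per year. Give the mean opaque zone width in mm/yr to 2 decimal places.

0.15 mm/yr

True opaque zone count = 67 − 2 = 65.
Net length = 9.8 − 0.3 = 9.5 mm.
Extension rate ≈ 9.5 / 65 = 0.15 mm/yr.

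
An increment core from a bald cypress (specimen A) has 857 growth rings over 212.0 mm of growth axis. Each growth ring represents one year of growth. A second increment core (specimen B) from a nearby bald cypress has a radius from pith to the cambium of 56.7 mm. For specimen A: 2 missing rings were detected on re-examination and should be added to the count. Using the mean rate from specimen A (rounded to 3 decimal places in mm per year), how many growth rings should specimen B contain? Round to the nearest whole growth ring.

230 growth rings

Specimen A: true growth ring count = 857 + 2 = 859.
A: Mean rate = 212.0 mm / 859 years ≈ 0.247 mm/year.
Specimen B: 56.7 mm / 0.247 mm per year = 229.55 years ≈ 230 growth rings.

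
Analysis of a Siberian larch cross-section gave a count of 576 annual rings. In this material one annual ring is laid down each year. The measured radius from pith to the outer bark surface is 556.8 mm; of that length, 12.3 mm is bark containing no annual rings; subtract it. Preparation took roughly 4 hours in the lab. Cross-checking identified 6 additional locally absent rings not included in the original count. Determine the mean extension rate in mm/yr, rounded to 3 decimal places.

Adjusted count: 576 + 6 = 582 annual rings.
Net length = 556.8 − 12.3 = 544.5 mm.
Mean rate = 544.5 mm / 582 years ≈ 0.936 mm/yr.

0.936 mm/yr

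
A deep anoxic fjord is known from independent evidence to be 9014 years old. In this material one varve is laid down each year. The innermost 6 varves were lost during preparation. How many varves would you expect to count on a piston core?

9008 varves

At one varve per year, 9014 years correspond to 9014 varves.
Subtracting the 6 varves not captured gives 9014 − 6 = 9008 varves in the record.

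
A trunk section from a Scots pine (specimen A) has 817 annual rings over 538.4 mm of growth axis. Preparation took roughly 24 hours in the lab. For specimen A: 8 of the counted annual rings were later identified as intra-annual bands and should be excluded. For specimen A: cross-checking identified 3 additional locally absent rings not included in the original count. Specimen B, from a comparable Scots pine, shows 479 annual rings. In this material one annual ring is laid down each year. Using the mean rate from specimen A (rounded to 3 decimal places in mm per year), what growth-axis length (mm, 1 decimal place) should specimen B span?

Specimen A: correcting the raw count gives 817 − 8 + 3 = 812 true annual rings.
A: 538.4 mm over 812 years gives 538.4 / 812 ≈ 0.663 mm per year.
B's length ≈ 0.663 × 479 = 317.6 mm.

317.6 mm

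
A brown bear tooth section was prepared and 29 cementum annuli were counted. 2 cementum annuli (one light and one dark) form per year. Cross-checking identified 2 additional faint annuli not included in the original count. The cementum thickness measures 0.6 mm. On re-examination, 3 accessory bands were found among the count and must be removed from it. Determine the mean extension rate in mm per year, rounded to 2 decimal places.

True cementum annulus count = 29 − 3 + 2 = 28.
28 cementum annuli at 2 per year is 28 / 2 = 14 years.
Mean rate = 0.6 mm / 14 years ≈ 0.04 mm per year.

0.04 mm per year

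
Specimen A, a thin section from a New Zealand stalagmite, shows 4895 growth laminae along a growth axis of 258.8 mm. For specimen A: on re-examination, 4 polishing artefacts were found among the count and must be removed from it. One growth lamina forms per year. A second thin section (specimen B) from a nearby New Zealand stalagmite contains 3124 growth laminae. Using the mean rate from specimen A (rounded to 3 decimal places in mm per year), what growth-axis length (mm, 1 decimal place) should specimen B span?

Specimen A: adjusted count: 4895 − 4 = 4891 growth laminae.
A: Extension rate ≈ 258.8 / 4891 = 0.053 mm/yr.
For B, 0.053 mm/year × 3124 years = 165.6 mm.

165.6 mm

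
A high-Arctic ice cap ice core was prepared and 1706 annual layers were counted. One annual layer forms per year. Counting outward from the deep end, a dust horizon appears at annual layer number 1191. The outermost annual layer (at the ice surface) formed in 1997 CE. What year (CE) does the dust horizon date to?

1482 CE

The dust horizon sits at annual layer 1191 from the deep end, so 1706 − 1191 = 515 annual layers formed after it.
1997 − 515 = 1482 CE.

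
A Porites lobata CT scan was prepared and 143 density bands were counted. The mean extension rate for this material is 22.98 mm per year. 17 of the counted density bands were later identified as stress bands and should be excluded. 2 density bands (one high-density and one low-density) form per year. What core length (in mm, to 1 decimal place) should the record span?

After corrections the count is 143 − 17 = 126 density bands.
126 density bands at 2 per year is 126 / 2 = 63 years.
63 years at 22.98 mm/year gives 22.98 × 63 = 1447.7 mm.

1447.7 mm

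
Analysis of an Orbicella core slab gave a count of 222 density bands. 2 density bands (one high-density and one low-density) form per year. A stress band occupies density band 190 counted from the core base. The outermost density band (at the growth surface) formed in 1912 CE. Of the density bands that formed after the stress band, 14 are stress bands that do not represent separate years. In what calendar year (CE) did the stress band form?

1903 CE

The stress band sits at density band 190 from the core base, so 222 − 190 = 32 density bands formed after it.
Removing the 14 false density bands leaves 32 − 14 = 18 true density bands beyond the stress band.
With 2 density bands per year, 18 / 2 = 9 years.
Counting back 9 years from 1912 CE places the stress band in 1912 − 9 = 1903 CE.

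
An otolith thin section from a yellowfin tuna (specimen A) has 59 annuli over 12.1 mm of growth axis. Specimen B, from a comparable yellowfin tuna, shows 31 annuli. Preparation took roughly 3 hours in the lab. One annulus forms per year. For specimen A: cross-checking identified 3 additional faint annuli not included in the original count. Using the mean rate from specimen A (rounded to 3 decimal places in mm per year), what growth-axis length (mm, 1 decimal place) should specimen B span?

6.0 mm

Specimen A: adjusted count: 59 + 3 = 62 annuli.
A: 12.1 mm over 62 years gives 12.1 / 62 ≈ 0.195 mm/yr.
Length of B = 0.195 × 31 = 6.0 mm.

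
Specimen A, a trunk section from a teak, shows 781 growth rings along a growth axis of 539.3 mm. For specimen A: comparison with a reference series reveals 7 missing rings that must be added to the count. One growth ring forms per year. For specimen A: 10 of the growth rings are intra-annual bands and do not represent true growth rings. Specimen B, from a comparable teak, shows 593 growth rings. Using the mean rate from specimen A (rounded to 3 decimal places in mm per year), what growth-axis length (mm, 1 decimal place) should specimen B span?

410.9 mm

Specimen A: correcting the raw count gives 781 − 10 + 7 = 778 true growth rings.
A: Extension rate ≈ 539.3 / 778 = 0.693 mm per year.
For B, 0.693 mm/year × 593 years = 410.9 mm.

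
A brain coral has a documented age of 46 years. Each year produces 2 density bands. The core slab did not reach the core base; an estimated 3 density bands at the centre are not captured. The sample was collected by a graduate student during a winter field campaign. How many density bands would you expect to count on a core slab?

With 2 density bands per year, 46 years would produce 46 × 2 = 92 density bands.
Subtracting the 3 density bands not captured gives 92 − 3 = 89 density bands in the record.

89 density bands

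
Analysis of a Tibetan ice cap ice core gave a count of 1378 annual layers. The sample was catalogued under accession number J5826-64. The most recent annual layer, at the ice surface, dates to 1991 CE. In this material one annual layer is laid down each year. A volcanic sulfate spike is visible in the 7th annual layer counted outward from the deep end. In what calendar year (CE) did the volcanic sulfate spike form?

The volcanic sulfate spike sits at annual layer 7 from the deep end, so 1378 − 7 = 1371 annual layers formed after it.
1991 − 1371 = 620 CE.

620 CE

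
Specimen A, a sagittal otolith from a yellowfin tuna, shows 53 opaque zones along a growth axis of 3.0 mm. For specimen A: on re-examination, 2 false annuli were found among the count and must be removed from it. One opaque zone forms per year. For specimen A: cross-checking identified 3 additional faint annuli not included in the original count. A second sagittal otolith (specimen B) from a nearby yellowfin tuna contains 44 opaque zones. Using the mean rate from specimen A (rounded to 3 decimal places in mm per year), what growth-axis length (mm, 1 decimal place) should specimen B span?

2.5 mm

Specimen A: after corrections the count is 53 − 2 + 3 = 54 opaque zones.
A: 3.0 mm over 54 years gives 3.0 / 54 ≈ 0.056 mm/year.
For B, 0.056 mm/year × 44 years = 2.5 mm.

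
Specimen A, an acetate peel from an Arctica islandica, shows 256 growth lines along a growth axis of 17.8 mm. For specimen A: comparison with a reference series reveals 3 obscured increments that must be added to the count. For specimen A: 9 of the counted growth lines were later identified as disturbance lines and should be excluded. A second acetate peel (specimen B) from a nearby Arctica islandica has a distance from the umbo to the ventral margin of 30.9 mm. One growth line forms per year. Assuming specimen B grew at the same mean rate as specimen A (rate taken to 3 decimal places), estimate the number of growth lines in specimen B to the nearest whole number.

Specimen A: adjusted count: 256 − 9 + 3 = 250 growth lines.
A: Mean rate = 17.8 mm / 250 years ≈ 0.071 mm per year.
For B, 30.9 / 0.071 = 435.21 years ≈ 435 growth lines.

435 growth lines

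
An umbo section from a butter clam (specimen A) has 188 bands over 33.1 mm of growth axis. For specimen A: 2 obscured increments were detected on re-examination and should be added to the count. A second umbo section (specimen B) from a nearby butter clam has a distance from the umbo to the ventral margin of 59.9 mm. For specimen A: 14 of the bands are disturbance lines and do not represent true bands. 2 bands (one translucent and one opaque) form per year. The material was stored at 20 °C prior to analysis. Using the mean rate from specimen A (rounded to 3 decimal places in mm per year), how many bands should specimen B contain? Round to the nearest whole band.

Specimen A: after corrections the count is 188 − 14 + 2 = 176 bands.
Specimen A: with 2 bands per year, 176 / 2 = 88 years.
A: Extension rate ≈ 33.1 / 88 = 0.376 mm per year.
B spans 59.9 / 0.376 = 159.31 years; at 2 bands per year that is 159.31 × 2 ≈ 319 bands.

319 bands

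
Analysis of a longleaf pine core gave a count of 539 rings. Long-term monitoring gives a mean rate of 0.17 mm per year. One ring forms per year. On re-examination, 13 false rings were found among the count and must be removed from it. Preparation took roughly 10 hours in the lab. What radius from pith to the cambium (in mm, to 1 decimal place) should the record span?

89.4 mm

True ring count = 539 − 13 = 526.
Predicted length = 0.17 mm/year × 526 years = 89.4 mm.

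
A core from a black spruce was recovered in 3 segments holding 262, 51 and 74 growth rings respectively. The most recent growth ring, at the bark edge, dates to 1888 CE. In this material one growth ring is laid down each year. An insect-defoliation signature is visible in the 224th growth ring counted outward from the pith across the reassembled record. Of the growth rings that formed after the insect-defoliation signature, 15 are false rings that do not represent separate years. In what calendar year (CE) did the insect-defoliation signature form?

1740 CE

Total growth rings = 262 + 51 + 74 = 387.
Between growth ring 224 and the bark edge there are 387 − 224 = 163 growth rings.
163 − 15 false = 148 true growth rings after the insect-defoliation signature.
The growth ring at the bark edge is 1888 CE, so the insect-defoliation signature dates to 1888 − 148 = 1740 CE.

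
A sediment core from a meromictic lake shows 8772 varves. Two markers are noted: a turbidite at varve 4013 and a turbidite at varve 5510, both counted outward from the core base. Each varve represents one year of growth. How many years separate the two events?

1497 years

5510 − 4013 = 1497 varves lie between the two events.
At one varve per year, 1497 years elapsed between them.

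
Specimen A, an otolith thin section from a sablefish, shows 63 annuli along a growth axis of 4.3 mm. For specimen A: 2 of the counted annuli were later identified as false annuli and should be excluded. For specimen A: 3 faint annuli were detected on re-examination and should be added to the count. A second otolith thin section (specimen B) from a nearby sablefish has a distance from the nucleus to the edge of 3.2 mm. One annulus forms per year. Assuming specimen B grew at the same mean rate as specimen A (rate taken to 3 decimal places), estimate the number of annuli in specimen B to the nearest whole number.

48 annuli

Specimen A: after corrections the count is 63 − 2 + 3 = 64 annuli.
A: Extension rate ≈ 4.3 / 64 = 0.067 mm per year.
For B, 3.2 / 0.067 = 47.76 years ≈ 48 annuli.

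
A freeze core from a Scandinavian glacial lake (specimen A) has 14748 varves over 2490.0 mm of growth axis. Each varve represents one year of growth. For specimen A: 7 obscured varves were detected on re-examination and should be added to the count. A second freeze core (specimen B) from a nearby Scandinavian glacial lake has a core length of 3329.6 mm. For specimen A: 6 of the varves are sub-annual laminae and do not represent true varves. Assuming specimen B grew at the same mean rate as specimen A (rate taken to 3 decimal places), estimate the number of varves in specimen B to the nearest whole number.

Specimen A: correcting the raw count gives 14748 − 6 + 7 = 14749 true varves.
A: 2490.0 mm over 14749 years gives 2490.0 / 14749 ≈ 0.169 mm/yr.
For B, 3329.6 / 0.169 = 19701.78 years ≈ 19702 varves.

19702 varves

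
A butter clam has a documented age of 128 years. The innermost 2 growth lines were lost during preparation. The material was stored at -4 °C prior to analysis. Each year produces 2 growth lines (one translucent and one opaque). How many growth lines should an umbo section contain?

254 growth lines

With 2 growth lines per year, 128 years would produce 128 × 2 = 256 growth lines.
Less the 2 uncaptured growth lines: 256 − 2 = 254.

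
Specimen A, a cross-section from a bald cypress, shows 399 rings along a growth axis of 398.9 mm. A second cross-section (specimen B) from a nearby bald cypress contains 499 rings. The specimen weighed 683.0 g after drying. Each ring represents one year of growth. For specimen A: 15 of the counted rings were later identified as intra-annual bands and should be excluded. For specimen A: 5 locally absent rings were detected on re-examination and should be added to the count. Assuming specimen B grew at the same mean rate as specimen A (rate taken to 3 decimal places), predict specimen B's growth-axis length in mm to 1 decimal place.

Specimen A: after corrections the count is 399 − 15 + 5 = 389 rings.
A: 398.9 mm over 389 years gives 398.9 / 389 ≈ 1.025 mm per year.
For B, 1.025 mm/year × 499 years = 511.5 mm.

511.5 mm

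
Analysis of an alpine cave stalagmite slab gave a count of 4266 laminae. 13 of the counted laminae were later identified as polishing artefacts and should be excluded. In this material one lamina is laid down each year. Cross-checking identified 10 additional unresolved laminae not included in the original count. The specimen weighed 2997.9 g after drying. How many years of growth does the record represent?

4263 years

After corrections the count is 4266 − 13 + 10 = 4263 laminae.
At one lamina per year, that is 4263 years.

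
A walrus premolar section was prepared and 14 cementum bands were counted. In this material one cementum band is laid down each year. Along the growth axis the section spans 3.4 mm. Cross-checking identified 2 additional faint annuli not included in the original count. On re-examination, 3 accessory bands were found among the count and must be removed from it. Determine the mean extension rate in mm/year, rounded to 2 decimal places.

0.26 mm/year

True cementum band count = 14 − 3 + 2 = 13.
Extension rate ≈ 3.4 / 13 = 0.26 mm/year.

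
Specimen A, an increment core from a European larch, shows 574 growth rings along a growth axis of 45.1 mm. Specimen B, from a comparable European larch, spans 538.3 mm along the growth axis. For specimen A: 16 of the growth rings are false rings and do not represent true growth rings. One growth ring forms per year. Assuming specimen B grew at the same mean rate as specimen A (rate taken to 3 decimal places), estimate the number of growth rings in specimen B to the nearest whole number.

Specimen A: correcting the raw count gives 574 − 16 = 558 true growth rings.
A: Mean rate = 45.1 mm / 558 years ≈ 0.081 mm/yr.
Specimen B: 538.3 mm / 0.081 mm per year = 6645.68 years ≈ 6646 growth rings.

6646 growth rings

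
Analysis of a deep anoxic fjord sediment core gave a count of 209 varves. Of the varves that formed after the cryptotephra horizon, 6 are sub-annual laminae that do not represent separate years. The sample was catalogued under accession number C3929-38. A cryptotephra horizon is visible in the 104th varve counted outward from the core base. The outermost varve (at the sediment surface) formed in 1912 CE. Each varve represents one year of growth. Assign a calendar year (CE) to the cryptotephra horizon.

The cryptotephra horizon sits at varve 104 from the core base, so 209 − 104 = 105 varves formed after it.
Excluding 6 false varves: 105 − 6 = 99.
1912 − 99 = 1813 CE.

1813 CE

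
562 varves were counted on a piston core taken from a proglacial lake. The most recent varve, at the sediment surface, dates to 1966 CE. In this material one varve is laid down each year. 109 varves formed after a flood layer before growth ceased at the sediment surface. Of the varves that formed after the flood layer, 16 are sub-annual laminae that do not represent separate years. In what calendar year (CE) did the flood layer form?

109 varves post-date the flood layer.
109 − 16 false = 93 true varves after the flood layer.
The varve at the sediment surface is 1966 CE, so the flood layer dates to 1966 − 93 = 1873 CE.

1873 CE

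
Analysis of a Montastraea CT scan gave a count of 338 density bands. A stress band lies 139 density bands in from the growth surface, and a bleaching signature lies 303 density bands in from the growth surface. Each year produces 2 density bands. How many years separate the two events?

82 years

Separation: 303 − 139 = 164 density bands.
164 density bands at 2 per year is 164 / 2 = 82 years.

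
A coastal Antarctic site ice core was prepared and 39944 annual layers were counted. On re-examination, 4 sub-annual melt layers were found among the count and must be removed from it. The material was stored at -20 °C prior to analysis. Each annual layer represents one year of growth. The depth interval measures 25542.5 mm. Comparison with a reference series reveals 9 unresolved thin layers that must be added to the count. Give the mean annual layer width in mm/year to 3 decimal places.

0.639 mm/year

True annual layer count = 39944 − 4 + 9 = 39949.
Extension rate ≈ 25542.5 / 39949 = 0.639 mm/year.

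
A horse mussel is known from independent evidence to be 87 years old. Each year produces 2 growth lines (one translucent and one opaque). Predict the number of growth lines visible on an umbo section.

174 growth lines

With 2 growth lines per year, 87 years would produce 87 × 2 = 174 growth lines.
So 174 growth lines should be present.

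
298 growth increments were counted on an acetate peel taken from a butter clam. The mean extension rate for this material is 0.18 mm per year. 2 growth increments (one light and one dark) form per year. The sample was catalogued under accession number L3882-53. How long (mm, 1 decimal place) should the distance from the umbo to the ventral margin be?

298 growth increments at 2 per year is 298 / 2 = 149 years.
Length ≈ 0.18 × 149 = 26.8 mm.

26.8 mm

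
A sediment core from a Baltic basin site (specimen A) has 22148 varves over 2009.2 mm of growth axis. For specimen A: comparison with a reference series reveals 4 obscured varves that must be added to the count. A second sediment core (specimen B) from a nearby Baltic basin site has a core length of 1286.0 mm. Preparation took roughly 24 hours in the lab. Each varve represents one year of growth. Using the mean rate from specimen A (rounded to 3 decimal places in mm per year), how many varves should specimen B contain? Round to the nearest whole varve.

14132 varves

Specimen A: after corrections the count is 22148 + 4 = 22152 varves.
A: Extension rate ≈ 2009.2 / 22152 = 0.091 mm per year.
B spans 1286.0 / 0.091 = 14131.87 years ≈ 14132 varves.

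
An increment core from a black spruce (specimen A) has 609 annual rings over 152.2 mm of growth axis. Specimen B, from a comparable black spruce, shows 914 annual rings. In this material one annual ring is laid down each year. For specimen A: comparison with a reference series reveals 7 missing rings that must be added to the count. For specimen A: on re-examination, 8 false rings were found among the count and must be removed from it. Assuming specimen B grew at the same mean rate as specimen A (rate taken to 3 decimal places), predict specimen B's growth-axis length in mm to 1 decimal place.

Specimen A: after corrections the count is 609 − 8 + 7 = 608 annual rings.
A: Mean rate = 152.2 mm / 608 years ≈ 0.250 mm per year.
B's length ≈ 0.250 × 914 = 228.5 mm.

228.5 mm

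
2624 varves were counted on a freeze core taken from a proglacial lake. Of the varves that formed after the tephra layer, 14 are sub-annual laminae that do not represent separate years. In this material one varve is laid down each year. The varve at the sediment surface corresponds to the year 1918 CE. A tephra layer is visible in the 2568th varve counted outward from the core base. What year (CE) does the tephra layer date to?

1876 CE

The tephra layer sits at varve 2568 from the core base, so 2624 − 2568 = 56 varves formed after it.
Excluding 14 false varves: 56 − 14 = 42.
The varve at the sediment surface is 1918 CE, so the tephra layer dates to 1918 − 42 = 1876 CE.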